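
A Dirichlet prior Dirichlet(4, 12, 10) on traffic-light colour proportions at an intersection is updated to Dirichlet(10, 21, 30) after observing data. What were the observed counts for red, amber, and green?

For a Dirichlet(α) prior with multinomial counts c, the posterior is Dirichlet(α + c) componentwise.
Counts are posterior − prior componentwise: 10−4=6, 21−12=9, 30−10=20.

counts (6, 9, 20)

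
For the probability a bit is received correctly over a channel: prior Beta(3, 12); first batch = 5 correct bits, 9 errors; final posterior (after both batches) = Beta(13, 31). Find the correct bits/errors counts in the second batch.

5 correct bits and 10 errors

Sequential conjugate updates are equivalent to a single update on the pooled data, so total successes = posterior α − prior α and total failures = posterior β − prior β.
Total across both batches: 13−3=10 correct bits, 31−12=19 errors.
Subtract the first batch: 10−5=5 correct bits and 19−9=10 errors.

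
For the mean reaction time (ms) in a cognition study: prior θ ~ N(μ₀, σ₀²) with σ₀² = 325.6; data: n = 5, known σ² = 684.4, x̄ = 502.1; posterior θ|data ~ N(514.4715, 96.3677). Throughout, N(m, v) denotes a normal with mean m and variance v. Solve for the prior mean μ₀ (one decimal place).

μ₀ = 543.9

With known observation variance, the Normal–Normal posterior has precision τ_n = τ₀ + n/σ² and mean μ_n = (τ₀μ₀ + (n/σ²)x̄)/τ_n.
Here τ₀ = 1/325.6 = 0.003071 and τ_data = 5/684.4 = 0.007306, so τ_n = 0.010377.
Rearranging for μ₀: μ₀ = (μ_n·τ_n − τ_data·x̄)/τ₀ = (514.4715·0.010377 − 0.007306·502.1) / 0.003071 = 1.670328/0.003071 ≈ 543.9.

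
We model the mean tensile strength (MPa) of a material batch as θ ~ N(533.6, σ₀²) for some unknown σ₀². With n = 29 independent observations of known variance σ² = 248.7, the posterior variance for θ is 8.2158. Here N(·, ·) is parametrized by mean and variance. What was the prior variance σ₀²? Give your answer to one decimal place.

σ₀² = 195.7

For the Normal–Normal model with known σ², precisions add: τ_n = τ₀ + n/σ².
So 1/σ₀² = 1/8.2158 − 29/248.7 = 0.121717 − 0.116606 = 0.005111.
Hence σ₀² = 1/0.005111 ≈ 195.7.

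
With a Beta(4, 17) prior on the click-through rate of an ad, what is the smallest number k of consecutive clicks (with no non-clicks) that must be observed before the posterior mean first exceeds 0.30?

After k clicks and 0 non-clicks the posterior is Beta(4+k, 17), with mean (4+k)/(4+17+k).
Set (4+k)/(21+k) > 0.30 and solve: k > (0.30·21 − 4)/(1 − 0.30) = 3.286.
The smallest integer exceeding 3.286 is 4.

k = 4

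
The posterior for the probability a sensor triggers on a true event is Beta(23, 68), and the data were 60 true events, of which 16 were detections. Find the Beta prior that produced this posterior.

Beta is conjugate to the binomial likelihood: posterior = Beta(α+s, β+f).
So α = 23 − 16 = 7 and β = 68 − 44 = 24.

Beta(7, 24)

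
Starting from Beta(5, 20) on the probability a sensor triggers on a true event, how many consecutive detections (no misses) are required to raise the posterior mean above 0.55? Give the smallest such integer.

k = 20

After k detections and 0 misses the posterior is Beta(5+k, 20), with mean (5+k)/(5+20+k).
Set (5+k)/(25+k) > 0.55 and solve: k > (0.55·25 − 5)/(1 − 0.55) = 19.444.
The smallest integer exceeding 19.444 is 20, and checking k=20: (25)/(45) = 0.5556 > 0.55.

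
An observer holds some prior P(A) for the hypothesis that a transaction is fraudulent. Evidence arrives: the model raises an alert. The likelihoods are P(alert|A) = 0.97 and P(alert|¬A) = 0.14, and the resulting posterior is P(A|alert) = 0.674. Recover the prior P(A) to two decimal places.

P(A) = 0.23

Bayes' rule in odds form gives O(A|E) = O(A)·[P(E|A)/P(E|¬A)], hence O(A) = O(A|E)/LR.
Posterior odds = 0.674/(1−0.674) = 2.0675. LR = 0.97/0.14 = 6.9286.
Prior odds = 2.0675/6.9286 = 0.2984, so P(A) = 0.2984/(1+0.2984) ≈ 0.23.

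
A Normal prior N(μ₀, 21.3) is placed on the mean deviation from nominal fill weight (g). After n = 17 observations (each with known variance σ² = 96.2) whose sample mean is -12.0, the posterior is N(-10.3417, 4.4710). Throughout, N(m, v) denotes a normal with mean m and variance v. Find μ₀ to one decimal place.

With known observation variance, the Normal–Normal posterior has precision τ_n = τ₀ + n/σ² and mean μ_n = (τ₀μ₀ + (n/σ²)x̄)/τ_n.
Here τ₀ = 1/21.3 = 0.046948 and τ_data = 17/96.2 = 0.176715, so τ_n = 0.223663.
Rearranging for μ₀: μ₀ = (μ_n·τ_n − τ_data·x̄)/τ₀ = (-10.3417·0.223663 − 0.176715·-12.0) / 0.046948 = -0.192476/0.046948 ≈ -4.1.

μ₀ = -4.1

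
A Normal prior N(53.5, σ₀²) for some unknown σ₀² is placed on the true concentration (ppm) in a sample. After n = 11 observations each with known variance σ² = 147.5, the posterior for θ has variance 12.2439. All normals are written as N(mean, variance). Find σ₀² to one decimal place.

Posterior precision equals prior precision plus data precision: 1/σ_n² = 1/σ₀² + n/σ².
So 1/σ₀² = 1/12.2439 − 11/147.5 = 0.081673 − 0.074576 = 0.007097.
Hence σ₀² = 1/0.007097 ≈ 140.9.

σ₀² = 140.9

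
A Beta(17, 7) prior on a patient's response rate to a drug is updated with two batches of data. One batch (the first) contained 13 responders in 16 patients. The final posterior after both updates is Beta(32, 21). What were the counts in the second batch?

2 responders and 11 non-responders

Because Beta–binomial updating is additive in the counts, the combined data contributed (α_post−α_prior, β_post−β_prior) successes and failures.
Total across both batches: 32−17=15 responders, 21−7=14 non-responders.
Subtract the first batch: 15−13=2 responders and 14−3=11 non-responders.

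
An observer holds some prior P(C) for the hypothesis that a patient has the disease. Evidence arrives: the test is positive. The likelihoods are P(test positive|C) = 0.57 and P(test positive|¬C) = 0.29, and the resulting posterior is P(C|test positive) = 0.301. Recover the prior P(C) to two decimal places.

In odds form, posterior odds = prior odds × likelihood ratio, so prior odds = posterior odds ÷ LR.
Posterior odds = 0.301/(1−0.301) = 0.4306. LR = 0.57/0.29 = 1.9655.
Prior odds = 0.4306/1.9655 = 0.2191, so P(C) = 0.2191/(1+0.2191) ≈ 0.18.

P(C) = 0.18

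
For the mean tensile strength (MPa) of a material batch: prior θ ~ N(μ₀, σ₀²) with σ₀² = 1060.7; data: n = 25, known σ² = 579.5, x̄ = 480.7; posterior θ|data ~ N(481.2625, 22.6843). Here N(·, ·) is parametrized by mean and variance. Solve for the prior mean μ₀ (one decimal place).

The posterior mean is a precision-weighted average: μ_n = (τ₀μ₀ + τ_data·x̄)/(τ₀+τ_data), with τ₀=1/σ₀² and τ_data=n/σ².
Here τ₀ = 1/1060.7 = 0.000943 and τ_data = 25/579.5 = 0.043141, so τ_n = 0.044084.
Rearranging for μ₀: μ₀ = (μ_n·τ_n − τ_data·x̄)/τ₀ = (481.2625·0.044084 − 0.043141·480.7) / 0.000943 = 0.478097/0.000943 ≈ 507.0.

μ₀ = 507.0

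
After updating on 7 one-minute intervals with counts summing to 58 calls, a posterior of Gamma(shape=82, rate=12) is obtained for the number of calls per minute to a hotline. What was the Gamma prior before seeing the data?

Gamma(shape=24, rate=5)

A Gamma(α, β) prior (rate parametrization) on a Poisson rate with n observations summing to S gives posterior Gamma(α+S, β+n).
So α = 82 − 58 = 24 and β = 12 − 7 = 5.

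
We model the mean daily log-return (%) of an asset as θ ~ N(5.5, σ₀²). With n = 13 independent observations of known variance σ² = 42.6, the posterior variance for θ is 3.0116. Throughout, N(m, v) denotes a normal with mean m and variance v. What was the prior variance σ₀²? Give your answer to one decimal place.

Posterior precision equals prior precision plus data precision: 1/σ_n² = 1/σ₀² + n/σ².
So 1/σ₀² = 1/3.0116 − 13/42.6 = 0.332049 − 0.305164 = 0.026885.
Hence σ₀² = 1/0.026885 ≈ 37.2.

σ₀² = 37.2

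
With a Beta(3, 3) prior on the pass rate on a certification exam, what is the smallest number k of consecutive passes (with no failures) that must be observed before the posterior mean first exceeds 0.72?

k = 5

After k passes and 0 failures the posterior is Beta(3+k, 3), with mean (3+k)/(3+3+k).
Set (3+k)/(6+k) > 0.72 and solve: k > (0.72·6 − 3)/(1 − 0.72) = 4.714.
The smallest integer exceeding 4.714 is 5, and checking k=5: (8)/(11) = 0.7273 > 0.72.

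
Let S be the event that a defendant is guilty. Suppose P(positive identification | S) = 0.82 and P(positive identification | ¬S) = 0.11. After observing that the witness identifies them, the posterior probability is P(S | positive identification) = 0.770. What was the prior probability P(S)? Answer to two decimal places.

P(S) = 0.31

Bayes' rule in odds form gives O(S|E) = O(S)·[P(E|S)/P(E|¬S)], hence O(S) = O(S|E)/LR.
Posterior odds = 0.770/(1−0.770) = 3.3478. LR = 0.82/0.11 = 7.4545.
Prior odds = 3.3478/7.4545 = 0.4491, so P(S) = 0.4491/(1+0.4491) ≈ 0.31.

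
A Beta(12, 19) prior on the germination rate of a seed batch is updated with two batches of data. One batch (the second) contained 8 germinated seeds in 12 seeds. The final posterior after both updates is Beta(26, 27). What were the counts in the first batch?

6 germinated seeds and 4 non-germinating seeds

Because Beta–binomial updating is additive in the counts, the combined data contributed (α_post−α_prior, β_post−β_prior) successes and failures.
Total across both batches: 26−12=14 germinated seeds, 27−19=8 non-germinating seeds.
Subtract the second batch: 14−8=6 germinated seeds and 8−4=4 non-germinating seeds.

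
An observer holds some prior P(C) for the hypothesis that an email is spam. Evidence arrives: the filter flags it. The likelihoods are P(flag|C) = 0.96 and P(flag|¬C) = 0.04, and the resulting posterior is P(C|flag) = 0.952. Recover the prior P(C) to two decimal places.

In odds form, posterior odds = prior odds × likelihood ratio, so prior odds = posterior odds ÷ LR.
Posterior odds = 0.952/(1−0.952) = 19.8333. LR = 0.96/0.04 = 24.0000.
Prior odds = 19.8333/24.0000 = 0.8264, so P(C) = 0.8264/(1+0.8264) ≈ 0.45.

P(C) = 0.45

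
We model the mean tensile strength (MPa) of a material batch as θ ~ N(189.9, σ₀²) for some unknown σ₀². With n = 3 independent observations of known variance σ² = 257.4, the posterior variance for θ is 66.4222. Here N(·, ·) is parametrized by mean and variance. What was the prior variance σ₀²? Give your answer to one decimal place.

σ₀² = 294.1

Posterior precision equals prior precision plus data precision: 1/σ_n² = 1/σ₀² + n/σ².
So 1/σ₀² = 1/66.4222 − 3/257.4 = 0.015055 − 0.011655 = 0.003400.
Hence σ₀² = 1/0.003400 ≈ 294.1.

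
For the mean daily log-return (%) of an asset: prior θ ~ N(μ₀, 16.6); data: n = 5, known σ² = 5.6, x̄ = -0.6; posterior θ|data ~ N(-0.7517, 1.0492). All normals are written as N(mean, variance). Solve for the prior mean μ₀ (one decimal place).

μ₀ = -3.0

With known observation variance, the Normal–Normal posterior has precision τ_n = τ₀ + n/σ² and mean μ_n = (τ₀μ₀ + (n/σ²)x̄)/τ_n.
Here τ₀ = 1/16.6 = 0.060241 and τ_data = 5/5.6 = 0.892857, so τ_n = 0.953098.
Rearranging for μ₀: μ₀ = (μ_n·τ_n − τ_data·x̄)/τ₀ = (-0.7517·0.953098 − 0.892857·-0.6) / 0.060241 = -0.180730/0.060241 ≈ -3.0.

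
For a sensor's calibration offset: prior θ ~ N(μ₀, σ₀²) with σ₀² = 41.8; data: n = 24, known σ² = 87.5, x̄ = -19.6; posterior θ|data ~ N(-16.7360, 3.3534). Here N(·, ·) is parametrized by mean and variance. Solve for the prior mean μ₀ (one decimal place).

The posterior mean is a precision-weighted average: μ_n = (τ₀μ₀ + τ_data·x̄)/(τ₀+τ_data), with τ₀=1/σ₀² and τ_data=n/σ².
Here τ₀ = 1/41.8 = 0.023923 and τ_data = 24/87.5 = 0.274286, so τ_n = 0.298209.
Rearranging for μ₀: μ₀ = (μ_n·τ_n − τ_data·x̄)/τ₀ = (-16.7360·0.298209 − 0.274286·-19.6) / 0.023923 = 0.385180/0.023923 ≈ 16.1.

μ₀ = 16.1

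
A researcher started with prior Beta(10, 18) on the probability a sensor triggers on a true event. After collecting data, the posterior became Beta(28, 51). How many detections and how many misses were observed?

Beta is conjugate to the binomial likelihood: posterior = Beta(α+s, β+f).
Match parameters: s=28−10=18, f=51−18=33.

18 detections and 33 misses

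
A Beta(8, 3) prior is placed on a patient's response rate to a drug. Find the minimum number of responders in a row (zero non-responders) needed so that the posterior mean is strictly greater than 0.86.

k = 11

After k responders and 0 non-responders the posterior is Beta(8+k, 3), with mean (8+k)/(8+3+k).
Set (8+k)/(11+k) > 0.86 and solve: k > (0.86·11 − 8)/(1 − 0.86) = 10.429.
The smallest integer exceeding 10.429 is 11.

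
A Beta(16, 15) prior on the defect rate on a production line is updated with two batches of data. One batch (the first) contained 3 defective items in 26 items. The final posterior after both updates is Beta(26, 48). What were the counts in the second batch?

Sequential conjugate updates are equivalent to a single update on the pooled data, so total successes = posterior α − prior α and total failures = posterior β − prior β.
Total across both batches: 26−16=10 defective items, 48−15=33 good items.
Subtract the first batch: 10−3=7 defective items and 33−23=10 good items.

7 defective items and 10 good items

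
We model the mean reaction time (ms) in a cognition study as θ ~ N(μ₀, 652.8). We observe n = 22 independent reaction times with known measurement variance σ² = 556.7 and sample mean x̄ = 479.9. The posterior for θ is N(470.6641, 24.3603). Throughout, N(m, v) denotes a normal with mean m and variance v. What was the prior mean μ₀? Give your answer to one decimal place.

μ₀ = 232.4

With known observation variance, the Normal–Normal posterior has precision τ_n = τ₀ + n/σ² and mean μ_n = (τ₀μ₀ + (n/σ²)x̄)/τ_n.
Here τ₀ = 1/652.8 = 0.001532 and τ_data = 22/556.7 = 0.039519, so τ_n = 0.041051.
Rearranging for μ₀: μ₀ = (μ_n·τ_n − τ_data·x̄)/τ₀ = (470.6641·0.041051 − 0.039519·479.9) / 0.001532 = 0.356064/0.001532 ≈ 232.4.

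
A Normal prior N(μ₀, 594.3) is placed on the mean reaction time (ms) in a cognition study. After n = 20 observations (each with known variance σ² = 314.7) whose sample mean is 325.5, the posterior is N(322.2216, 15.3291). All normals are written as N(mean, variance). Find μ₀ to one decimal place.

With known observation variance, the Normal–Normal posterior has precision τ_n = τ₀ + n/σ² and mean μ_n = (τ₀μ₀ + (n/σ²)x̄)/τ_n.
Here τ₀ = 1/594.3 = 0.001683 and τ_data = 20/314.7 = 0.063553, so τ_n = 0.065236.
Rearranging for μ₀: μ₀ = (μ_n·τ_n − τ_data·x̄)/τ₀ = (322.2216·0.065236 − 0.063553·325.5) / 0.001683 = 0.333947/0.001683 ≈ 198.4.

μ₀ = 198.4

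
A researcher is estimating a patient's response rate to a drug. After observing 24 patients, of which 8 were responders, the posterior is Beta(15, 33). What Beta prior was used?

A Beta(α, β) prior with s successes and f failures in binomial data gives a Beta(α+s, β+f) posterior.
So α = 15 − 8 = 7 and β = 33 − 16 = 17.

Beta(7, 17)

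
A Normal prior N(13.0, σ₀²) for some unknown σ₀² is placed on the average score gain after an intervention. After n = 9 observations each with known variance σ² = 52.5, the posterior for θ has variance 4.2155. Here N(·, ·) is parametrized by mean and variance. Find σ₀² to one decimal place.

σ₀² = 15.2

For the Normal–Normal model with known σ², precisions add: τ_n = τ₀ + n/σ².
So 1/σ₀² = 1/4.2155 − 9/52.5 = 0.237220 − 0.171429 = 0.065791.
Hence σ₀² = 1/0.065791 ≈ 15.2.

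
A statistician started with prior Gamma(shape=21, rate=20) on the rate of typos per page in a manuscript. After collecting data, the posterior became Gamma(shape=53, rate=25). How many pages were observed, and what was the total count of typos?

A Gamma(α, β) prior (rate parametrization) on a Poisson rate with n observations summing to S gives posterior Gamma(α+S, β+n).
Matching: Σxᵢ = 53 − 21 = 32 and n = 25 − 20 = 5.

n = 5 pages with total 32 typos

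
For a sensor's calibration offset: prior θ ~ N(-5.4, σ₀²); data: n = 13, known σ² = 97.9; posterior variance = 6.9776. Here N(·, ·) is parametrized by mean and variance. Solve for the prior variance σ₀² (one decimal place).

Posterior precision equals prior precision plus data precision: 1/σ_n² = 1/σ₀² + n/σ².
So 1/σ₀² = 1/6.9776 − 13/97.9 = 0.143316 − 0.132789 = 0.010527.
Hence σ₀² = 1/0.010527 ≈ 95.0.

σ₀² = 95.0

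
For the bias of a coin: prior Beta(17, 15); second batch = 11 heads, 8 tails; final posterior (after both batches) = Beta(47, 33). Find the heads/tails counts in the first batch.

Because Beta–binomial updating is additive in the counts, the combined data contributed (α_post−α_prior, β_post−β_prior) successes and failures.
Total across both batches: 47−17=30 heads, 33−15=18 tails.
Subtract the second batch: 30−11=19 heads and 18−8=10 tails.

19 heads and 10 tails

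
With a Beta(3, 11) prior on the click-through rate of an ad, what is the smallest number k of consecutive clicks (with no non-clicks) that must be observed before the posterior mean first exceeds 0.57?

k = 12

After k clicks and 0 non-clicks the posterior is Beta(3+k, 11), with mean (3+k)/(3+11+k).
Set (3+k)/(14+k) > 0.57 and solve: k > (0.57·14 − 3)/(1 − 0.57) = 11.581.
The smallest integer exceeding 11.581 is 12.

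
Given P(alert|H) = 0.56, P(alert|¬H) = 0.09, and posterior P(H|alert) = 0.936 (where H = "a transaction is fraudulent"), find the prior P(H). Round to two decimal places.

In odds form, posterior odds = prior odds × likelihood ratio, so prior odds = posterior odds ÷ LR.
Posterior odds = 0.936/(1−0.936) = 14.6250. LR = 0.56/0.09 = 6.2222.
Prior odds = 14.6250/6.2222 = 2.3505, so P(H) = 2.3505/(1+2.3505) ≈ 0.70.

P(H) = 0.70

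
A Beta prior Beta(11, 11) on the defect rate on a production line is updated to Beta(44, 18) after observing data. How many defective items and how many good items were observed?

33 defective items and 7 good items

Beta is conjugate to the binomial likelihood: posterior = Beta(α+s, β+f).
Match parameters: s=44−11=33, f=18−11=7.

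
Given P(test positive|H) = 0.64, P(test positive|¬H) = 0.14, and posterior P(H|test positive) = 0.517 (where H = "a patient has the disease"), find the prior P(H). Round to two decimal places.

P(H) = 0.19

Bayes' rule in odds form gives O(H|E) = O(H)·[P(E|H)/P(E|¬H)], hence O(H) = O(H|E)/LR.
Posterior odds = 0.517/(1−0.517) = 1.0704. LR = 0.64/0.14 = 4.5714.
Prior odds = 1.0704/4.5714 = 0.2342, so P(H) = 0.2342/(1+0.2342) ≈ 0.19.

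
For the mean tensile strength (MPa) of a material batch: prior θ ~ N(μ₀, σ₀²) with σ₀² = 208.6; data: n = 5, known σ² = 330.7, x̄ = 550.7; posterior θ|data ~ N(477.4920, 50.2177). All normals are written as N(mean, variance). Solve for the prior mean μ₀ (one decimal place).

μ₀ = 246.6

The posterior mean is a precision-weighted average: μ_n = (τ₀μ₀ + τ_data·x̄)/(τ₀+τ_data), with τ₀=1/σ₀² and τ_data=n/σ².
Here τ₀ = 1/208.6 = 0.004794 and τ_data = 5/330.7 = 0.015119, so τ_n = 0.019913.
Rearranging for μ₀: μ₀ = (μ_n·τ_n − τ_data·x̄)/τ₀ = (477.4920·0.019913 − 0.015119·550.7) / 0.004794 = 1.182265/0.004794 ≈ 246.6.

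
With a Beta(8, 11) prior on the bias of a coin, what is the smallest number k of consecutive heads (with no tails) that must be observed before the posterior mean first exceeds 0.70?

k = 18

After k heads and 0 tails the posterior is Beta(8+k, 11), with mean (8+k)/(8+11+k).
Set (8+k)/(19+k) > 0.70 and solve: k > (0.70·19 − 8)/(1 − 0.70) = 17.667.
The smallest integer exceeding 17.667 is 18.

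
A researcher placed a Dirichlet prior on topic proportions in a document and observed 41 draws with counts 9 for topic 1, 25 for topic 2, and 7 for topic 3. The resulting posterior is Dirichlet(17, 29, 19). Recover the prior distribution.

Dirichlet(8, 4, 12)

For a Dirichlet(α) prior with multinomial counts c, the posterior is Dirichlet(α + c) componentwise.
Subtract each count from the matching posterior parameter: 17−9=8, 29−25=4, 19−7=12.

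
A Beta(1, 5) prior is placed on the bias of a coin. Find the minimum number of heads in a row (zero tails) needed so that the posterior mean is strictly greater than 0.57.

After k heads and 0 tails the posterior is Beta(1+k, 5), with mean (1+k)/(1+5+k).
Set (1+k)/(6+k) > 0.57 and solve: k > (0.57·6 − 1)/(1 − 0.57) = 5.628.
The smallest integer exceeding 5.628 is 6.

k = 6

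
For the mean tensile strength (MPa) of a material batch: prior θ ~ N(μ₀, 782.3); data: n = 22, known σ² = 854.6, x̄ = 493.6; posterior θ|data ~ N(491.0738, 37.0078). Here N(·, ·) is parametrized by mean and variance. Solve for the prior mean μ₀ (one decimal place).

μ₀ = 440.2

With known observation variance, the Normal–Normal posterior has precision τ_n = τ₀ + n/σ² and mean μ_n = (τ₀μ₀ + (n/σ²)x̄)/τ_n.
Here τ₀ = 1/782.3 = 0.001278 and τ_data = 22/854.6 = 0.025743, so τ_n = 0.027021.
Rearranging for μ₀: μ₀ = (μ_n·τ_n − τ_data·x̄)/τ₀ = (491.0738·0.027021 − 0.025743·493.6) / 0.001278 = 0.562560/0.001278 ≈ 440.2.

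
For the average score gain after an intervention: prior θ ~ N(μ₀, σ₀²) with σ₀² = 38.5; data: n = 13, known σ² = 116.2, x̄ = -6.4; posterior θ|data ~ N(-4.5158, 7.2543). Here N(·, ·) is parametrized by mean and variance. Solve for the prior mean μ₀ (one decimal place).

μ₀ = 3.6

The posterior mean is a precision-weighted average: μ_n = (τ₀μ₀ + τ_data·x̄)/(τ₀+τ_data), with τ₀=1/σ₀² and τ_data=n/σ².
Here τ₀ = 1/38.5 = 0.025974 and τ_data = 13/116.2 = 0.111876, so τ_n = 0.137850.
Rearranging for μ₀: μ₀ = (μ_n·τ_n − τ_data·x̄)/τ₀ = (-4.5158·0.137850 − 0.111876·-6.4) / 0.025974 = 0.093503/0.025974 ≈ 3.6.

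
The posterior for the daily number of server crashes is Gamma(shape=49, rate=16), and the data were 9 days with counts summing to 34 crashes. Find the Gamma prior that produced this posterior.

Gamma(shape=15, rate=7)

Gamma–Poisson conjugacy: posterior shape = α + Σxᵢ, posterior rate = β + n.
So α = 49 − 34 = 15 and β = 16 − 9 = 7.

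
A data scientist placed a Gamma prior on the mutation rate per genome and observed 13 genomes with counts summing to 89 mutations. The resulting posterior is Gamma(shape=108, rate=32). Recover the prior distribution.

Gamma(shape=19, rate=19)

A Gamma(α, β) prior (rate parametrization) on a Poisson rate with n observations summing to S gives posterior Gamma(α+S, β+n).
So α = 108 − 89 = 19 and β = 32 − 13 = 19.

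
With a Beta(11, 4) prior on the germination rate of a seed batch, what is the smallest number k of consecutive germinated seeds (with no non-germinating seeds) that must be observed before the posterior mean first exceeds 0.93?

After k germinated seeds and 0 non-germinating seeds the posterior is Beta(11+k, 4), with mean (11+k)/(11+4+k).
Set (11+k)/(15+k) > 0.93 and solve: k > (0.93·15 − 11)/(1 − 0.93) = 42.143.
The smallest integer exceeding 42.143 is 43, and checking k=43: (54)/(58) = 0.9310 > 0.93.

k = 43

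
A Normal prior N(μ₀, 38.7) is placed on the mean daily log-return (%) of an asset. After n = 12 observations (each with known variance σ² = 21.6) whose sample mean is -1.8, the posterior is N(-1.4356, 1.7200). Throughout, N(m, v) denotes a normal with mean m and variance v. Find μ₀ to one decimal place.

μ₀ = 6.4

The posterior mean is a precision-weighted average: μ_n = (τ₀μ₀ + τ_data·x̄)/(τ₀+τ_data), with τ₀=1/σ₀² and τ_data=n/σ².
Here τ₀ = 1/38.7 = 0.025840 and τ_data = 12/21.6 = 0.555556, so τ_n = 0.581396.
Rearranging for μ₀: μ₀ = (μ_n·τ_n − τ_data·x̄)/τ₀ = (-1.4356·0.581396 − 0.555556·-1.8) / 0.025840 = 0.165349/0.025840 ≈ 6.4.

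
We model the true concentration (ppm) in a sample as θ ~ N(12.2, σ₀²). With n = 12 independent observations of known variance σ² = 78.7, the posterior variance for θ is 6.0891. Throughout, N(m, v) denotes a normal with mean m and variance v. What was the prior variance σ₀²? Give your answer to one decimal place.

σ₀² = 85.1

Posterior precision equals prior precision plus data precision: 1/σ_n² = 1/σ₀² + n/σ².
So 1/σ₀² = 1/6.0891 − 12/78.7 = 0.164228 − 0.152478 = 0.011750.
Hence σ₀² = 1/0.011750 ≈ 85.1.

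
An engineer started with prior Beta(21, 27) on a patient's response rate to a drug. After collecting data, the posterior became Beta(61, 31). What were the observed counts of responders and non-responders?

40 responders and 4 non-responders

Beta is conjugate to the binomial likelihood: posterior = Beta(α+s, β+f).
Match parameters: s=61−21=40, f=31−27=4.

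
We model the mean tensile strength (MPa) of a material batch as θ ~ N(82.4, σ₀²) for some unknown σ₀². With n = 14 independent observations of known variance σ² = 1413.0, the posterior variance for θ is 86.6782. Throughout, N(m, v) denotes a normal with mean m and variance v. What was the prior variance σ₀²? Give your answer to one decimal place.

Posterior precision equals prior precision plus data precision: 1/σ_n² = 1/σ₀² + n/σ².
So 1/σ₀² = 1/86.6782 − 14/1413.0 = 0.011537 − 0.009908 = 0.001629.
Hence σ₀² = 1/0.001629 ≈ 613.9.

σ₀² = 613.9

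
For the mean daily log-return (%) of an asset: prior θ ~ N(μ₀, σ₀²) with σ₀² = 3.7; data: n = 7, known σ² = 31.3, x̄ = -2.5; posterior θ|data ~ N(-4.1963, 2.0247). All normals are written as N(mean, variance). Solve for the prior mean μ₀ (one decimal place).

μ₀ = -5.6

With known observation variance, the Normal–Normal posterior has precision τ_n = τ₀ + n/σ² and mean μ_n = (τ₀μ₀ + (n/σ²)x̄)/τ_n.
Here τ₀ = 1/3.7 = 0.270270 and τ_data = 7/31.3 = 0.223642, so τ_n = 0.493912.
Rearranging for μ₀: μ₀ = (μ_n·τ_n − τ_data·x̄)/τ₀ = (-4.1963·0.493912 − 0.223642·-2.5) / 0.270270 = -1.513498/0.270270 ≈ -5.6.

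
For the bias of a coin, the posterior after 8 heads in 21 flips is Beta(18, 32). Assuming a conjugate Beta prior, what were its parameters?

Beta(10, 19)

A Beta(α, β) prior with s successes and f failures in binomial data gives a Beta(α+s, β+f) posterior.
So α = 18 − 8 = 10 and β = 32 − 13 = 19.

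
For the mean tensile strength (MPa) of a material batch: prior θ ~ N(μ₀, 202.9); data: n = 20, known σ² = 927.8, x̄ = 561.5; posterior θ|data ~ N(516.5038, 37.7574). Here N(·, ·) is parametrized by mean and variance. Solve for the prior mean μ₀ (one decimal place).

The posterior mean is a precision-weighted average: μ_n = (τ₀μ₀ + τ_data·x̄)/(τ₀+τ_data), with τ₀=1/σ₀² and τ_data=n/σ².
Here τ₀ = 1/202.9 = 0.004929 and τ_data = 20/927.8 = 0.021556, so τ_n = 0.026485.
Rearranging for μ₀: μ₀ = (μ_n·τ_n − τ_data·x̄)/τ₀ = (516.5038·0.026485 − 0.021556·561.5) / 0.004929 = 1.575909/0.004929 ≈ 319.7.

μ₀ = 319.7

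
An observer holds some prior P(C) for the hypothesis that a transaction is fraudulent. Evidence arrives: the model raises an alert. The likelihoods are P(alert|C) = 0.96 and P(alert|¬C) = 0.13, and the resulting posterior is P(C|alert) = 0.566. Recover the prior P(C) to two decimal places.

Bayes' rule in odds form gives O(C|E) = O(C)·[P(E|C)/P(E|¬C)], hence O(C) = O(C|E)/LR.
Posterior odds = 0.566/(1−0.566) = 1.3041. LR = 0.96/0.13 = 7.3846.
Prior odds = 1.3041/7.3846 = 0.1766, so P(C) = 0.1766/(1+0.1766) ≈ 0.15.

P(C) = 0.15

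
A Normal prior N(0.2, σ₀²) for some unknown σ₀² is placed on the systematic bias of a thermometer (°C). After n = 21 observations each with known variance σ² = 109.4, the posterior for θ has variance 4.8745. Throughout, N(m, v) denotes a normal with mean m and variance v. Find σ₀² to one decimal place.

σ₀² = 75.8

For the Normal–Normal model with known σ², precisions add: τ_n = τ₀ + n/σ².
So 1/σ₀² = 1/4.8745 − 21/109.4 = 0.205149 − 0.191956 = 0.013193.
Hence σ₀² = 1/0.013193 ≈ 75.8.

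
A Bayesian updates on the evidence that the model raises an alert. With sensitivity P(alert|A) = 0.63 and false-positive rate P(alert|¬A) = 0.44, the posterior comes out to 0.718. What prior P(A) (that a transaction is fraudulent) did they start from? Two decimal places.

P(A) = 0.64

In odds form, posterior odds = prior odds × likelihood ratio, so prior odds = posterior odds ÷ LR.
Posterior odds = 0.718/(1−0.718) = 2.5461. LR = 0.63/0.44 = 1.4318.
Prior odds = 2.5461/1.4318 = 1.7783, so P(A) = 1.7783/(1+1.7783) ≈ 0.64.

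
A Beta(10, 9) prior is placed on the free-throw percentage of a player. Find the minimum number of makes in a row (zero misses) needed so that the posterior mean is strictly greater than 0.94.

k = 132

After k makes and 0 misses the posterior is Beta(10+k, 9), with mean (10+k)/(10+9+k).
Set (10+k)/(19+k) > 0.94 and solve: k > (0.94·19 − 10)/(1 − 0.94) = 131.000.
The smallest integer exceeding 131.000 is 132.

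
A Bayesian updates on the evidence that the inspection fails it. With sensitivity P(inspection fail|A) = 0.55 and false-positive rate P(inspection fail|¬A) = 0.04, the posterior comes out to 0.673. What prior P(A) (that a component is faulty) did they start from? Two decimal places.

P(A) = 0.13

In odds form, posterior odds = prior odds × likelihood ratio, so prior odds = posterior odds ÷ LR.
Posterior odds = 0.673/(1−0.673) = 2.0581. LR = 0.55/0.04 = 13.7500.
Prior odds = 2.0581/13.7500 = 0.1497, so P(A) = 0.1497/(1+0.1497) ≈ 0.13.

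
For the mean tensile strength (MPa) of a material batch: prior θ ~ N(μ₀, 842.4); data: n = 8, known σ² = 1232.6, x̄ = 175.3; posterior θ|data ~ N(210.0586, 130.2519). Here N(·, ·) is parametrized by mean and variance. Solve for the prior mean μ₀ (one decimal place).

μ₀ = 400.1

With known observation variance, the Normal–Normal posterior has precision τ_n = τ₀ + n/σ² and mean μ_n = (τ₀μ₀ + (n/σ²)x̄)/τ_n.
Here τ₀ = 1/842.4 = 0.001187 and τ_data = 8/1232.6 = 0.006490, so τ_n = 0.007677.
Rearranging for μ₀: μ₀ = (μ_n·τ_n − τ_data·x̄)/τ₀ = (210.0586·0.007677 − 0.006490·175.3) / 0.001187 = 0.474923/0.001187 ≈ 400.1.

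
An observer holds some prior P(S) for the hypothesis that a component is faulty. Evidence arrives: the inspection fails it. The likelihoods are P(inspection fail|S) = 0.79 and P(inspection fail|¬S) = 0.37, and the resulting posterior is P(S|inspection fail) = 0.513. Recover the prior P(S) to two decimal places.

In odds form, posterior odds = prior odds × likelihood ratio, so prior odds = posterior odds ÷ LR.
Posterior odds = 0.513/(1−0.513) = 1.0534. LR = 0.79/0.37 = 2.1351.
Prior odds = 1.0534/2.1351 = 0.4934, so P(S) = 0.4934/(1+0.4934) ≈ 0.33.

P(S) = 0.33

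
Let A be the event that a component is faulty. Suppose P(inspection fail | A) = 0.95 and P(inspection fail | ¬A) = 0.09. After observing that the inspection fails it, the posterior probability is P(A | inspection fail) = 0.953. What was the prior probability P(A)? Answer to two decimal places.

P(A) = 0.66

In odds form, posterior odds = prior odds × likelihood ratio, so prior odds = posterior odds ÷ LR.
Posterior odds = 0.953/(1−0.953) = 20.2766. LR = 0.95/0.09 = 10.5556.
Prior odds = 20.2766/10.5556 = 1.9209, so P(A) = 1.9209/(1+1.9209) ≈ 0.66.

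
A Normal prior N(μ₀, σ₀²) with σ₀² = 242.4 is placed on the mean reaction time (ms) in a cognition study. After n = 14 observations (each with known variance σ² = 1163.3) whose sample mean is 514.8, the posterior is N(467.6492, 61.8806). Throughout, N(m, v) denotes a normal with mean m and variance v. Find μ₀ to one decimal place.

With known observation variance, the Normal–Normal posterior has precision τ_n = τ₀ + n/σ² and mean μ_n = (τ₀μ₀ + (n/σ²)x̄)/τ_n.
Here τ₀ = 1/242.4 = 0.004125 and τ_data = 14/1163.3 = 0.012035, so τ_n = 0.016160.
Rearranging for μ₀: μ₀ = (μ_n·τ_n − τ_data·x̄)/τ₀ = (467.6492·0.016160 − 0.012035·514.8) / 0.004125 = 1.361593/0.004125 ≈ 330.1.

μ₀ = 330.1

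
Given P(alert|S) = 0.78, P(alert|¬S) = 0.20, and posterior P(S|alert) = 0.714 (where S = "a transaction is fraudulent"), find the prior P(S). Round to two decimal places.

P(S) = 0.39

In odds form, posterior odds = prior odds × likelihood ratio, so prior odds = posterior odds ÷ LR.
Posterior odds = 0.714/(1−0.714) = 2.4965. LR = 0.78/0.20 = 3.9000.
Prior odds = 2.4965/3.9000 = 0.6401, so P(S) = 0.6401/(1+0.6401) ≈ 0.39.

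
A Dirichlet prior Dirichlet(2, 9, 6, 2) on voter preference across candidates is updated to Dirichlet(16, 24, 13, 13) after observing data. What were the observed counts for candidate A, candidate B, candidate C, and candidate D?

counts (14, 15, 7, 11)

For a Dirichlet(α) prior with multinomial counts c, the posterior is Dirichlet(α + c) componentwise.
Counts are posterior − prior componentwise: 16−2=14, 24−9=15, 13−6=7, 13−2=11.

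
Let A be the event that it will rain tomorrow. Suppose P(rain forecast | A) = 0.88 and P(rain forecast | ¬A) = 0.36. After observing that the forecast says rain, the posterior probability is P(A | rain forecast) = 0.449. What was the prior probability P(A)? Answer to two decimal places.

Bayes' rule in odds form gives O(A|E) = O(A)·[P(E|A)/P(E|¬A)], hence O(A) = O(A|E)/LR.
Posterior odds = 0.449/(1−0.449) = 0.8149. LR = 0.88/0.36 = 2.4444.
Prior odds = 0.8149/2.4444 = 0.3334, so P(A) = 0.3334/(1+0.3334) ≈ 0.25.

P(A) = 0.25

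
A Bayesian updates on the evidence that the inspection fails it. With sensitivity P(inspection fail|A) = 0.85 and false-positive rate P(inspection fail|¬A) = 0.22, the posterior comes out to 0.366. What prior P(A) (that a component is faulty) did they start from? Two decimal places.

In odds form, posterior odds = prior odds × likelihood ratio, so prior odds = posterior odds ÷ LR.
Posterior odds = 0.366/(1−0.366) = 0.5773. LR = 0.85/0.22 = 3.8636.
Prior odds = 0.5773/3.8636 = 0.1494, so P(A) = 0.1494/(1+0.1494) ≈ 0.13.

P(A) = 0.13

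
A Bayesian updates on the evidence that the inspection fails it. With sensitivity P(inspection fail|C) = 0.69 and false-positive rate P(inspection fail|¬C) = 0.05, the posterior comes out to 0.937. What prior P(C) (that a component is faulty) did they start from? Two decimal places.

In odds form, posterior odds = prior odds × likelihood ratio, so prior odds = posterior odds ÷ LR.
Posterior odds = 0.937/(1−0.937) = 14.8730. LR = 0.69/0.05 = 13.8000.
Prior odds = 14.8730/13.8000 = 1.0778, so P(C) = 1.0778/(1+1.0778) ≈ 0.52.

P(C) = 0.52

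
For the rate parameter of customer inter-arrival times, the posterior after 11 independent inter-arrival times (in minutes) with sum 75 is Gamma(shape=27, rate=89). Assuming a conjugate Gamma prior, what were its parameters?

Gamma–exponential conjugacy: posterior shape = α + n, posterior rate = β + Σtᵢ.
So α = 27 − 11 = 16 and β = 89 − 75 = 14.

Gamma(shape=16, rate=14)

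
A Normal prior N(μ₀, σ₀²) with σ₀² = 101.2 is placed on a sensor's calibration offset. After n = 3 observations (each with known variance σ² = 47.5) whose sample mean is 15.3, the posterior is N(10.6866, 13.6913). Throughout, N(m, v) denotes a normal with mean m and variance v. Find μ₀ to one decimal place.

μ₀ = -18.8

With known observation variance, the Normal–Normal posterior has precision τ_n = τ₀ + n/σ² and mean μ_n = (τ₀μ₀ + (n/σ²)x̄)/τ_n.
Here τ₀ = 1/101.2 = 0.009881 and τ_data = 3/47.5 = 0.063158, so τ_n = 0.073039.
Rearranging for μ₀: μ₀ = (μ_n·τ_n − τ_data·x̄)/τ₀ = (10.6866·0.073039 − 0.063158·15.3) / 0.009881 = -0.185779/0.009881 ≈ -18.8.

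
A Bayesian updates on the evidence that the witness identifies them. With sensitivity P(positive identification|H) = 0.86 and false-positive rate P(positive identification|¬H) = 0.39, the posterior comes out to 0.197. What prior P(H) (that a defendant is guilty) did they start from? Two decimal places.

Bayes' rule in odds form gives O(H|E) = O(H)·[P(E|H)/P(E|¬H)], hence O(H) = O(H|E)/LR.
Posterior odds = 0.197/(1−0.197) = 0.2453. LR = 0.86/0.39 = 2.2051.
Prior odds = 0.2453/2.2051 = 0.1112, so P(H) = 0.1112/(1+0.1112) ≈ 0.10.

P(H) = 0.10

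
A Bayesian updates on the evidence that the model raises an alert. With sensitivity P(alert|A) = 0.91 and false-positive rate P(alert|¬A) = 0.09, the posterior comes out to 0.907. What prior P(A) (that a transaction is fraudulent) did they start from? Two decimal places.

Bayes' rule in odds form gives O(A|E) = O(A)·[P(E|A)/P(E|¬A)], hence O(A) = O(A|E)/LR.
Posterior odds = 0.907/(1−0.907) = 9.7527. LR = 0.91/0.09 = 10.1111.
Prior odds = 9.7527/10.1111 = 0.9646, so P(A) = 0.9646/(1+0.9646) ≈ 0.49.

P(A) = 0.49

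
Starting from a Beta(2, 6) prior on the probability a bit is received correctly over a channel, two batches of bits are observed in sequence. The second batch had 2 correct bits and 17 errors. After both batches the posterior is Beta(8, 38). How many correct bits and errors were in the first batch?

4 correct bits and 15 errors

Sequential conjugate updates are equivalent to a single update on the pooled data, so total successes = posterior α − prior α and total failures = posterior β − prior β.
Total across both batches: 8−2=6 correct bits, 38−6=32 errors.
Subtract the second batch: 6−2=4 correct bits and 32−17=15 errors.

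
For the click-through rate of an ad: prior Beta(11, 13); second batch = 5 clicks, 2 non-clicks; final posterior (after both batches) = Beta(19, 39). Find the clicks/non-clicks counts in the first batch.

3 clicks and 24 non-clicks

Because Beta–binomial updating is additive in the counts, the combined data contributed (α_post−α_prior, β_post−β_prior) successes and failures.
Total across both batches: 19−11=8 clicks, 39−13=26 non-clicks.
Subtract the second batch: 8−5=3 clicks and 26−2=24 non-clicks.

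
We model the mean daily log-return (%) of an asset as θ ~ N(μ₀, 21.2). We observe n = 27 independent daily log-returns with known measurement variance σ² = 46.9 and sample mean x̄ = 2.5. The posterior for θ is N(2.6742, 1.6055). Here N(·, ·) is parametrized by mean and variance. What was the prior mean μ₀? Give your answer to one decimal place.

μ₀ = 4.8

With known observation variance, the Normal–Normal posterior has precision τ_n = τ₀ + n/σ² and mean μ_n = (τ₀μ₀ + (n/σ²)x̄)/τ_n.
Here τ₀ = 1/21.2 = 0.047170 and τ_data = 27/46.9 = 0.575693, so τ_n = 0.622863.
Rearranging for μ₀: μ₀ = (μ_n·τ_n − τ_data·x̄)/τ₀ = (2.6742·0.622863 − 0.575693·2.5) / 0.047170 = 0.226428/0.047170 ≈ 4.8.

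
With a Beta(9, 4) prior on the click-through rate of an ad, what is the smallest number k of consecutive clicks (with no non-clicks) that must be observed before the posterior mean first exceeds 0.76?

After k clicks and 0 non-clicks the posterior is Beta(9+k, 4), with mean (9+k)/(9+4+k).
Set (9+k)/(13+k) > 0.76 and solve: k > (0.76·13 − 9)/(1 − 0.76) = 3.667.
The smallest integer exceeding 3.667 is 4, and checking k=4: (13)/(17) = 0.7647 > 0.76.

k = 4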